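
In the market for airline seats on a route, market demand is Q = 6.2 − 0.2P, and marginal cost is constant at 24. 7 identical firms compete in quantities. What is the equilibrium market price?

P = 24.875

Inverting demand: P = 31 − 5Q.
Cournot with 7 identical firms: the symmetric best-response condition is 31 − 40q = 24. Each firm produces q = 0.175, total output Q = 1.225, price P = 24.875.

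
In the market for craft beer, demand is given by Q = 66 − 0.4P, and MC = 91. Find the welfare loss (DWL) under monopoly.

DWL = 273.8

Inverting demand: P = 165 − 2.5Q.
Perfect competition: P = MC = 91, so 165 − 2.5Q = 91 and Q = 29.6.
The monopolist equates marginal revenue to marginal cost: 165 − 5Q = 91, so Q = 14.8. From demand, P = 128.
DWL is the triangle between Q = 14.8 and Q = 29.6: ½·(29.6 − 14.8)·(128 − 91) = 273.8.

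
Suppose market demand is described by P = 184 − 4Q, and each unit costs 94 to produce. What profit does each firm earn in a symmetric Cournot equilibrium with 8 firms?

In a 8-firm Cournot equilibrium, symmetry and the first-order condition give q = (184 − 94)/(36) = 2.5. So Q = 20 and P = 104.
Each firm's profit = (104 − 94)·2.5 = 25.

π_i = 25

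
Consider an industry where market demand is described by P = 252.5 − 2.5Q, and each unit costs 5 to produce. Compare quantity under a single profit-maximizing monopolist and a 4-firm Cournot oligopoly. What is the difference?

Quantity rises by 29.7

A monopolist chooses Q where MR = MC. MR = 252.5 − 5Q; setting this equal to 5 gives Q = 49.5 and P = 128.75.
Cournot with 4 identical firms: the symmetric best-response condition is 252.5 − 12.5q = 5. Each firm produces q = 19.8, total output Q = 79.2, price P = 54.5.
Change in quantity: 79.2 − 49.5 = 29.7.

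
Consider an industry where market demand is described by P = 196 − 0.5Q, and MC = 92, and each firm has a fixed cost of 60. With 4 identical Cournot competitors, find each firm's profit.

Cournot with 4 identical firms: the symmetric best-response condition is 196 − 2.5q = 92. Each firm produces q = 41.6, total output Q = 166.4, price P = 112.8.
Each firm's profit = (112.8 − 92)·41.6 − 60 = 805.28.

π_i = 805.28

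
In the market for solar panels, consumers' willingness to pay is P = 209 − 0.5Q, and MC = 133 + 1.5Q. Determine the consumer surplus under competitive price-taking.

Competitive equilibrium sets price equal to marginal cost: 209 − 0.5Q = 133 + 1.5Q, so Q = 38 and P = 190.
CS = ½·(209 − 190)·38 = 361.

CS = 361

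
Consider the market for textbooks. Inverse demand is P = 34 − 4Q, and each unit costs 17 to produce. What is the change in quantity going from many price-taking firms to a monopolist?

Quantity falls by 2.125

Perfect competition: P = MC = 17, so 34 − 4Q = 17 and Q = 4.25.
A monopolist chooses Q where MR = MC. MR = 34 − 8Q; setting this equal to 17 gives Q = 2.125 and P = 25.5.
Change in quantity: 2.125 − 4.25 = −2.125.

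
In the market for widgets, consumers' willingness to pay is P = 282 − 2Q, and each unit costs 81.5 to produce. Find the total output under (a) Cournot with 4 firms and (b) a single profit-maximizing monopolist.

Cournot: Q = 80.2; Monopoly: Q = 50.125

In a 4-firm Cournot equilibrium, symmetry and the first-order condition give q = (282 − 81.5)/(10) = 20.05. So Q = 80.2 and P = 121.6.
A monopolist chooses Q where MR = MC. MR = 282 − 4Q; setting this equal to 81.5 gives Q = 50.125 and P = 181.75.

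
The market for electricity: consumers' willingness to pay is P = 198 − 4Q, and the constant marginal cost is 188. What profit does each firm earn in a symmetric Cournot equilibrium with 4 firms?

π_i = 1

Cournot with 4 identical firms: the symmetric best-response condition is 198 − 20q = 188. Each firm produces q = 0.5, total output Q = 2, price P = 190.
Each firm's profit = (190 − 188)·0.5 = 1.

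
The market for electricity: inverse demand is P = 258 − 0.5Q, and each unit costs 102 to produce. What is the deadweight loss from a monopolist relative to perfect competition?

Competitive firms price at marginal cost: P = 102, giving Q = 312.
Monopoly sets MR = MC: 258 − Q = 102 ⇒ Q = 156, P = 258 − 0.5·156 = 180.
DWL is the triangle between Q = 156 and Q = 312: ½·(312 − 156)·(180 − 102) = 6084.

DWL = 6084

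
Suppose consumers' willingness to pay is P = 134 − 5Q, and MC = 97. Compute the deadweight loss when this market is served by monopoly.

Perfect competition: P = MC = 97, so 134 − 5Q = 97 and Q = 7.4.
Monopoly sets MR = MC: 134 − 10Q = 97 ⇒ Q = 3.7, P = 134 − 5·3.7 = 115.5.
DWL is the triangle between Q = 3.7 and Q = 7.4: ½·(7.4 − 3.7)·(115.5 − 97) = 34.225.

DWL = 34.225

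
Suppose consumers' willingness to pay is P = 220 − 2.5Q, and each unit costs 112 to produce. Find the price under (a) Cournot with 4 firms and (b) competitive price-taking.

Cournot: P = 133.6; Competition: P = 112

With 4 symmetric Cournot firms, each firm's FOC gives 220 − 12.5q = 112, so q = 8.64, Q = 4·8.64 = 34.56, and P = 133.6.
Perfect competition: P = MC = 112, so 220 − 2.5Q = 112 and Q = 43.2.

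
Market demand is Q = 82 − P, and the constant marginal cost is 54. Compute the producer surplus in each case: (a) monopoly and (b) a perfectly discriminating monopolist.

Inverting demand: P = 82 − Q.
A monopolist chooses Q where MR = MC. MR = 82 − 2Q; setting this equal to 54 gives Q = 14 and P = 68.
PS = (68 − 54)·14 = 196.
A perfectly discriminating monopolist sells every unit with P(Q) ≥ MC(Q), so output equals the competitive quantity Q = 28. Each buyer pays their reservation price, so CS = 0 and the firm captures all surplus.
PS = ½·(82 − 54)·28 = 392.

Monopoly: PS = 196; Perfect PD: PS = 392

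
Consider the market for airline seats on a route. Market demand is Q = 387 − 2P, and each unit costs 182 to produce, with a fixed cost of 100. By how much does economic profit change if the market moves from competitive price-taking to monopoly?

π rises by 66.125

Inverting demand: P = 193.5 − 0.5Q.
Under competition P = MC = 182, so Q = (193.5 − 182)/0.5 = 23.
Profit = (182 − 182)·23 − 100 = −100.
The monopolist equates marginal revenue to marginal cost: 193.5 − Q = 182, so Q = 11.5. From demand, P = 187.75.
Profit = (187.75 − 182)·11.5 − 100 = −33.875.
Change in economic profit: −33.875 − −100 = 66.125.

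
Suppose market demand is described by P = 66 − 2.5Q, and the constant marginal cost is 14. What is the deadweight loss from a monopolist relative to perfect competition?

DWL = 135.2

Competitive firms price at marginal cost: P = 14, giving Q = 20.8.
A monopolist chooses Q where MR = MC. MR = 66 − 5Q; setting this equal to 14 gives Q = 10.4 and P = 40.
DWL is the triangle between Q = 10.4 and Q = 20.8: ½·(20.8 − 10.4)·(40 − 14) = 135.2.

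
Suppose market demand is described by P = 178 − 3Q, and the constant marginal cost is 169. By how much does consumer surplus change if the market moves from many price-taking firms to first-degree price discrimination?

CS falls by 13.5

Competitive firms price at marginal cost: P = 169, giving Q = 3.
CS = ½·(178 − 169)·3 = 13.5.
A perfectly discriminating monopolist sells every unit with P(Q) ≥ MC(Q), so output equals the competitive quantity Q = 3. Each buyer pays their reservation price, so CS = 0 and the firm captures all surplus.
CS = 0.
Change in consumer surplus: 0 − 13.5 = −13.5.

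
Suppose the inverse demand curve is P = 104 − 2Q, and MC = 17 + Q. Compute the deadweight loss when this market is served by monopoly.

DWL = 201.84

Under competition P = MC: 104 − 2Q = 17 + Q ⇒ Q = 29, P = 46.
The monopolist equates marginal revenue to marginal cost: 104 − 4Q = 17 + Q, so Q = 17.4. From demand, P = 69.2.
CS = ½·(104 − 46)·29 = 841; PS = (46·29 − 17·29 − ½·1·29²) = 420.5; TS = 1261.5.
CS = ½·(104 − 69.2)·17.4 = 302.76; PS = (69.2·17.4 − 17·17.4 − ½·1·17.4²) = 756.9; TS = 1059.66.
DWL = 1261.5 − 1059.66 = 201.84.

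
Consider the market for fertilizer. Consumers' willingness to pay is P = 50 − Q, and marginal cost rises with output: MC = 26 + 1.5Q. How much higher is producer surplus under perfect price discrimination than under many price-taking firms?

Producer surplus rises by 46.08

Competitive equilibrium sets price equal to marginal cost: 50 − Q = 26 + 1.5Q, so Q = 9.6 and P = 40.4.
PS = P·Q − VC(Q) = 40.4·9.6 − (26·9.6 + ½·1.5·9.6²) = 69.12.
Under first-degree price discrimination the firm charges each unit its demand price and produces up to where P = MC, i.e. Q = 9.6. Consumer surplus is zero; producer surplus equals total surplus.
PS = ½·(50 − 26)·9.6 = 115.2.
Change in producer surplus: 115.2 − 69.12 = 46.08.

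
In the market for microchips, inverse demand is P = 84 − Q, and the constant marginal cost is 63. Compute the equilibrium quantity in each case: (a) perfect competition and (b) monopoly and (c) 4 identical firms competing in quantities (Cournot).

Competition: Q = 21; Monopoly: Q = 10.5; Cournot: Q = 16.8

Perfect competition: P = MC = 63, so 84 − Q = 63 and Q = 21.
The monopolist equates marginal revenue to marginal cost: 84 − 2Q = 63, so Q = 10.5. From demand, P = 73.5.
In a 4-firm Cournot equilibrium, symmetry and the first-order condition give q = (84 − 63)/(5) = 4.2. So Q = 16.8 and P = 67.2.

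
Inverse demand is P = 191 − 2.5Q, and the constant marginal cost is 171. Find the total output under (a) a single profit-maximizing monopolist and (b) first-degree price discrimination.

Monopoly: Q = 4; Perfect PD: Q = 8

A monopolist chooses Q where MR = MC. MR = 191 − 5Q; setting this equal to 171 gives Q = 4 and P = 181.
Under first-degree price discrimination the firm charges each unit its demand price and produces up to where P = MC, i.e. Q = 8. Consumer surplus is zero; producer surplus equals total surplus.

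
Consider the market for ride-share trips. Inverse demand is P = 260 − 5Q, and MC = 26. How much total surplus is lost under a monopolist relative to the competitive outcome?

Under competition P = MC = 26, so Q = (260 − 26)/5 = 46.8.
Monopoly sets MR = MC: 260 − 10Q = 26 ⇒ Q = 23.4, P = 260 − 5·23.4 = 143.
DWL is the triangle between Q = 23.4 and Q = 46.8: ½·(46.8 − 23.4)·(143 − 26) = 1368.9.

DWL = 1368.9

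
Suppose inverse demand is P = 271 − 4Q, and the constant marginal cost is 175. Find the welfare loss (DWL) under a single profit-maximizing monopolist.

Under competition P = MC = 175, so Q = (271 − 175)/4 = 24.
Monopoly sets MR = MC: 271 − 8Q = 175 ⇒ Q = 12, P = 271 − 4·12 = 223.
DWL is the triangle between Q = 12 and Q = 24: ½·(24 − 12)·(223 − 175) = 288.

DWL = 288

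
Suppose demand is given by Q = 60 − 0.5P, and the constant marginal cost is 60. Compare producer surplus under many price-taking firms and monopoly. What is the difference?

PS rises by 450

Inverting demand: P = 120 − 2Q.
Competitive firms price at marginal cost: P = 60, giving Q = 30.
PS = (60 − 60)·30 = 0.
A monopolist chooses Q where MR = MC. MR = 120 − 4Q; setting this equal to 60 gives Q = 15 and P = 90.
PS = (90 − 60)·15 = 450.
Change in producer surplus: 450 − 0 = 450.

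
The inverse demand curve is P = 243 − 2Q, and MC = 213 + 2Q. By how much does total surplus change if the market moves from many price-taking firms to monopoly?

TS falls by 12.5

Under competition P = MC: 243 − 2Q = 213 + 2Q ⇒ Q = 7.5, P = 228.
CS = ½·(243 − 228)·7.5 = 56.25; PS = (228·7.5 − 213·7.5 − ½·2·7.5²) = 56.25; TS = 112.5.
The monopolist equates marginal revenue to marginal cost: 243 − 4Q = 213 + 2Q, so Q = 5. From demand, P = 233.
CS = ½·(243 − 233)·5 = 25; PS = (233·5 − 213·5 − ½·2·5²) = 75; TS = 100.
Change in total surplus: 100 − 112.5 = −12.5.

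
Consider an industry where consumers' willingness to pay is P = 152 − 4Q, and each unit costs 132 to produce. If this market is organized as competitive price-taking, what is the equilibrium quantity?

Perfect competition: P = MC = 132, so 152 − 4Q = 132 and Q = 5.

Q = 5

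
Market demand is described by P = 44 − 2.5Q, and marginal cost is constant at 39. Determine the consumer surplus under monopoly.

CS = 1.25

A monopolist chooses Q where MR = MC. MR = 44 − 5Q; setting this equal to 39 gives Q = 1 and P = 41.5.
CS = ½·(44 − 41.5)·1 = 1.25.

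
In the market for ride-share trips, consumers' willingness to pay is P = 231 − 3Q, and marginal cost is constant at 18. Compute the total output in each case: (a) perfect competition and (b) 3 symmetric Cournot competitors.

Competition: Q = 71; Cournot: Q = 53.25

Perfect competition: P = MC = 18, so 231 − 3Q = 18 and Q = 71.
With 3 symmetric Cournot firms, each firm's FOC gives 231 − 12q = 18, so q = 17.75, Q = 3·17.75 = 53.25, and P = 71.25.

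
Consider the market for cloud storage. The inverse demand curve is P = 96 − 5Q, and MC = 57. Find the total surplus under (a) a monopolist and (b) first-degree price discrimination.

Monopoly: TS = 114.075; Perfect PD: TS = 152.1

The monopolist equates marginal revenue to marginal cost: 96 − 10Q = 57, so Q = 3.9. From demand, P = 76.5.
CS = ½·(96 − 76.5)·3.9 = 38.025; PS = (76.5 − 57)·3.9 = 76.05; TS = 114.075.
With perfect price discrimination, output is the efficient level Q = 7.8 (where demand meets MC), but every buyer pays their willingness to pay: CS = 0 and PS = total surplus.
TS = 152.1 (equal to competitive TS).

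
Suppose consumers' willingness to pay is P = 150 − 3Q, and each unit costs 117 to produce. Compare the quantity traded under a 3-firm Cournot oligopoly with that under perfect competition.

With 3 symmetric Cournot firms, each firm's FOC gives 150 − 12q = 117, so q = 2.75, Q = 3·2.75 = 8.25, and P = 125.25.
Perfect competition: P = MC = 117, so 150 − 3Q = 117 and Q = 11.

Cournot: Q = 8.25; Competition: Q = 11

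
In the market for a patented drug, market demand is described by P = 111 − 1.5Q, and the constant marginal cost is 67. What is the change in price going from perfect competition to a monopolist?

Price rises by 22

Perfect competition: P = MC = 67, so 111 − 1.5Q = 67 and Q = 88/3.
The monopolist equates marginal revenue to marginal cost: 111 − 3Q = 67, so Q = 44/3. From demand, P = 89.
Change in price: 89 − 67 = 22.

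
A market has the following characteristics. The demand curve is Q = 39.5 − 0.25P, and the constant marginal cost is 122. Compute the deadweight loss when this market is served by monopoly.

DWL = 40.5

Inverting demand: P = 158 − 4Q.
Competitive firms price at marginal cost: P = 122, giving Q = 9.
Monopoly sets MR = MC: 158 − 8Q = 122 ⇒ Q = 4.5, P = 158 − 4·4.5 = 140.
DWL is the triangle between Q = 4.5 and Q = 9: ½·(9 − 4.5)·(140 − 122) = 40.5.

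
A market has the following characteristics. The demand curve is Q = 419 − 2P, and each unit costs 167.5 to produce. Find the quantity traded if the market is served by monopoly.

Inverting demand: P = 209.5 − 0.5Q.
A monopolist chooses Q where MR = MC. MR = 209.5 − Q; setting this equal to 167.5 gives Q = 42 and P = 188.5.

Q = 42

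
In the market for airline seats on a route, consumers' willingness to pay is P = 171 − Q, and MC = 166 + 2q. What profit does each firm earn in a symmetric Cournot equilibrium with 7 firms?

π_i = 0.5

Cournot with 7 identical firms: the symmetric best-response condition is 171 − 8q = 166 + 2q. Each firm produces q = 0.5, total output Q = 3.5, price P = 167.5.
Each firm's profit = 167.5·0.5 − (166·0.5 + ½·2·0.5²) = 0.5.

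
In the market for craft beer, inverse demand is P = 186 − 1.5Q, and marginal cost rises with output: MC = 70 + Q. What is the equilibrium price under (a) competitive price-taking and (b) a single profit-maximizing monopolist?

Under competition P = MC: 186 − 1.5Q = 70 + Q ⇒ Q = 46.4, P = 116.4.
Monopoly sets MR = MC: 186 − 3Q = 70 + Q ⇒ Q = 29, P = 186 − 1.5·29 = 142.5.

Competition: P = 116.4; Monopoly: P = 142.5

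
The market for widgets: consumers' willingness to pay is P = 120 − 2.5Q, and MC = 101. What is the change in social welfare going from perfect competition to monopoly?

Social welfare falls by 18.05

Under competition P = MC = 101, so Q = (120 − 101)/2.5 = 7.6.
CS = ½·(120 − 101)·7.6 = 72.2; PS = (101 − 101)·7.6 = 0; TS = 72.2.
A monopolist chooses Q where MR = MC. MR = 120 − 5Q; setting this equal to 101 gives Q = 3.8 and P = 110.5.
CS = ½·(120 − 110.5)·3.8 = 18.05; PS = (110.5 − 101)·3.8 = 36.1; TS = 54.15.
Change in social welfare: 54.15 − 72.2 = −18.05.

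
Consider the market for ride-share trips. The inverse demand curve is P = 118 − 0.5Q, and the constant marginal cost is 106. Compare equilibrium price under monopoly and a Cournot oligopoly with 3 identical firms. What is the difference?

Equilibrium price falls by 3

The monopolist equates marginal revenue to marginal cost: 118 − Q = 106, so Q = 12. From demand, P = 112.
In a 3-firm Cournot equilibrium, symmetry and the first-order condition give q = (118 − 106)/(2) = 6. So Q = 18 and P = 109.
Change in equilibrium price: 109 − 112 = −3.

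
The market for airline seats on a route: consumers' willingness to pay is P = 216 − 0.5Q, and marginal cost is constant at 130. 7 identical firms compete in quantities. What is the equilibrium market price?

P = 140.75

With 7 symmetric Cournot firms, each firm's FOC gives 216 − 4q = 130, so q = 21.5, Q = 7·21.5 = 150.5, and P = 140.75.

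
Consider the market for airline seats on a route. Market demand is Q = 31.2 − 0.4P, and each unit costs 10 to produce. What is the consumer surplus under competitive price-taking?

CS = 924.8

Inverting demand: P = 78 − 2.5Q.
Under competition P = MC = 10, so Q = (78 − 10)/2.5 = 27.2.
CS = ½·(78 − 10)·27.2 = 924.8.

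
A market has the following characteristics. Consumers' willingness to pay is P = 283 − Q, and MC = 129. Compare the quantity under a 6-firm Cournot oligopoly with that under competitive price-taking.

Cournot: Q = 132; Competition: Q = 154

Cournot with 6 identical firms: the symmetric best-response condition is 283 − 7q = 129. Each firm produces q = 22, total output Q = 132, price P = 151.
Competitive firms price at marginal cost: P = 129, giving Q = 154.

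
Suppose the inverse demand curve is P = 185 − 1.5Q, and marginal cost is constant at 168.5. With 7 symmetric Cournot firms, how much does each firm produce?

q_i = 1.375

With 7 symmetric Cournot firms, each firm's FOC gives 185 − 12q = 168.5, so q = 1.375, Q = 7·1.375 = 9.625, and P = 2729/16.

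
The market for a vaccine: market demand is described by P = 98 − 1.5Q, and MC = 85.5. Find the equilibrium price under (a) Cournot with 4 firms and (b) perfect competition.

With 4 symmetric Cournot firms, each firm's FOC gives 98 − 7.5q = 85.5, so q = 5/3, Q = 4·5/3 = 20/3, and P = 88.
Under competition P = MC = 85.5, so Q = (98 − 85.5)/1.5 = 25/3.

Cournot: P = 88; Competition: P = 85.5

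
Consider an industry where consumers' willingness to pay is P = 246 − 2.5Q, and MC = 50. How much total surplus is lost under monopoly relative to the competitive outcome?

DWL = 1920.8

Under competition P = MC = 50, so Q = (246 − 50)/2.5 = 78.4.
Monopoly sets MR = MC: 246 − 5Q = 50 ⇒ Q = 39.2, P = 246 − 2.5·39.2 = 148.
DWL is the triangle between Q = 39.2 and Q = 78.4: ½·(78.4 − 39.2)·(148 − 50) = 1920.8.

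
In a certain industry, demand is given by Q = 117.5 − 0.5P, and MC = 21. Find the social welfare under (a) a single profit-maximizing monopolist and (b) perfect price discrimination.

Inverting demand: P = 235 − 2Q.
Monopoly sets MR = MC: 235 − 4Q = 21 ⇒ Q = 53.5, P = 235 − 2·53.5 = 128.
CS = ½·(235 − 128)·53.5 = 2862.25; PS = (128 − 21)·53.5 = 5724.5; TS = 8586.75.
A perfectly discriminating monopolist sells every unit with P(Q) ≥ MC(Q), so output equals the competitive quantity Q = 107. Each buyer pays their reservation price, so CS = 0 and the firm captures all surplus.
TS = 11449 (equal to competitive TS).

Monopoly: TS = 8586.75; Perfect PD: TS = 11449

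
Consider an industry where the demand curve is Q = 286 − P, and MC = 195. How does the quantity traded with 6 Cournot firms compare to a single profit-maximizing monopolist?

Inverting demand: P = 286 − Q.
With 6 symmetric Cournot firms, each firm's FOC gives 286 − 7q = 195, so q = 13, Q = 6·13 = 78, and P = 208.
A monopolist chooses Q where MR = MC. MR = 286 − 2Q; setting this equal to 195 gives Q = 45.5 and P = 240.5.

Cournot: Q = 78; Monopoly: Q = 45.5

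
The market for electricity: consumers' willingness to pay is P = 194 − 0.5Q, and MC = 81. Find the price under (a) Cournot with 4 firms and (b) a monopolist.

Cournot with 4 identical firms: the symmetric best-response condition is 194 − 2.5q = 81. Each firm produces q = 45.2, total output Q = 180.8, price P = 103.6.
A monopolist chooses Q where MR = MC. MR = 194 − Q; setting this equal to 81 gives Q = 113 and P = 137.5.

Cournot: P = 103.6; Monopoly: P = 137.5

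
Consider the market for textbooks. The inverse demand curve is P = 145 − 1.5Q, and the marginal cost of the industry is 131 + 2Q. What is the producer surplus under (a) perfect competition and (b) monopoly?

Competitive equilibrium sets price equal to marginal cost: 145 − 1.5Q = 131 + 2Q, so Q = 4 and P = 139.
PS = P·Q − VC(Q) = 139·4 − (131·4 + ½·2·4²) = 16.
Monopoly sets MR = MC: 145 − 3Q = 131 + 2Q ⇒ Q = 2.8, P = 145 − 1.5·2.8 = 140.8.
PS = P·Q − VC(Q) = 140.8·2.8 − (131·2.8 + ½·2·2.8²) = 19.6.

Competition: PS = 16; Monopoly: PS = 19.6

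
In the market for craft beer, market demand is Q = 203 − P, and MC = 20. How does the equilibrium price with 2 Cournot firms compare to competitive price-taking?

Inverting demand: P = 203 − Q.
With 2 symmetric Cournot firms, each firm's FOC gives 203 − 3q = 20, so q = 61, Q = 2·61 = 122, and P = 81.
Under competition P = MC = 20, so Q = (203 − 20)/1 = 183.

Cournot: P = 81; Competition: P = 20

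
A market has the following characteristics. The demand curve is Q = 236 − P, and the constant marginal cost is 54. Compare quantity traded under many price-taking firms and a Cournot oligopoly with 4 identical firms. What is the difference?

Quantity traded falls by 36.4

Inverting demand: P = 236 − Q.
Perfect competition: P = MC = 54, so 236 − Q = 54 and Q = 182.
With 4 symmetric Cournot firms, each firm's FOC gives 236 − 5q = 54, so q = 36.4, Q = 4·36.4 = 145.6, and P = 90.4.
Change in quantity traded: 145.6 − 182 = −36.4.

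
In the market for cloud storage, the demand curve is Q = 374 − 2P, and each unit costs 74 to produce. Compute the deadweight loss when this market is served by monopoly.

Inverting demand: P = 187 − 0.5Q.
Perfect competition: P = MC = 74, so 187 − 0.5Q = 74 and Q = 226.
Monopoly sets MR = MC: 187 − Q = 74 ⇒ Q = 113, P = 187 − 0.5·113 = 130.5.
DWL is the triangle between Q = 113 and Q = 226: ½·(226 − 113)·(130.5 − 74) = 3192.25.

DWL = 3192.25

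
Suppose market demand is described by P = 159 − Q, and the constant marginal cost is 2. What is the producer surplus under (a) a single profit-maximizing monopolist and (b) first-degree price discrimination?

Monopoly sets MR = MC: 159 − 2Q = 2 ⇒ Q = 78.5, P = 159 − 78.5 = 80.5.
PS = (80.5 − 2)·78.5 = 6162.25.
With perfect price discrimination, output is the efficient level Q = 157 (where demand meets MC), but every buyer pays their willingness to pay: CS = 0 and PS = total surplus.
PS = ½·(159 − 2)·157 = 12324.5.

Monopoly: PS = 6162.25; Perfect PD: PS = 12324.5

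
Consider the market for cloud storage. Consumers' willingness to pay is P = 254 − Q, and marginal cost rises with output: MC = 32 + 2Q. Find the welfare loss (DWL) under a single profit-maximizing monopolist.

Under competition P = MC: 254 − Q = 32 + 2Q ⇒ Q = 74, P = 180.
The monopolist equates marginal revenue to marginal cost: 254 − 2Q = 32 + 2Q, so Q = 55.5. From demand, P = 198.5.
CS = ½·(254 − 180)·74 = 2738; PS = (180·74 − 32·74 − ½·2·74²) = 5476; TS = 8214.
CS = ½·(254 − 198.5)·55.5 = 1540.125; PS = (198.5·55.5 − 32·55.5 − ½·2·55.5²) = 6160.5; TS = 7700.625.
DWL = 8214 − 7700.625 = 513.375.

DWL = 513.375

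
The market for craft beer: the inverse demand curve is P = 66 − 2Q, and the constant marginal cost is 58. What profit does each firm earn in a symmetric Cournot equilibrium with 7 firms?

Cournot with 7 identical firms: the symmetric best-response condition is 66 − 16q = 58. Each firm produces q = 0.5, total output Q = 3.5, price P = 59.
Each firm's profit = (59 − 58)·0.5 = 0.5.

π_i = 0.5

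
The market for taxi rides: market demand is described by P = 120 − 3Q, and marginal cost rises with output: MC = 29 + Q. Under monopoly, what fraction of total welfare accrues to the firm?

PS/TS = 0.7

A monopolist chooses Q where MR = MC. MR = 120 − 6Q; setting this equal to 29 + Q gives Q = 13 and P = 81.
CS = ½·(120 − 81)·13 = 253.5.
PS = P·Q − VC(Q) = 81·13 − (29·13 + ½·1·13²) = 591.5.
Share captured = PS/TS = 591.5/845 = 0.7.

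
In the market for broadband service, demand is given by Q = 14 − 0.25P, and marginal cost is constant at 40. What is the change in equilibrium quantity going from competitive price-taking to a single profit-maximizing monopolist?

Inverting demand: P = 56 − 4Q.
Perfect competition: P = MC = 40, so 56 − 4Q = 40 and Q = 4.
Monopoly sets MR = MC: 56 − 8Q = 40 ⇒ Q = 2, P = 56 − 4·2 = 48.
Change in equilibrium quantity: 2 − 4 = −2.

Q falls by 2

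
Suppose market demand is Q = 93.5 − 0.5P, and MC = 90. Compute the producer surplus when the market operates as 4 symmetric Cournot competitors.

PS = 752.72

Inverting demand: P = 187 − 2Q.
Cournot with 4 identical firms: the symmetric best-response condition is 187 − 10q = 90. Each firm produces q = 9.7, total output Q = 38.8, price P = 109.4.
PS = (109.4 − 90)·38.8 = 752.72.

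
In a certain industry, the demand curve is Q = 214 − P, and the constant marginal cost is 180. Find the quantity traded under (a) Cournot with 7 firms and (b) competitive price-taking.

Cournot: Q = 29.75; Competition: Q = 34

Inverting demand: P = 214 − Q.
With 7 symmetric Cournot firms, each firm's FOC gives 214 − 8q = 180, so q = 4.25, Q = 7·4.25 = 29.75, and P = 184.25.
Perfect competition: P = MC = 180, so 214 − Q = 180 and Q = 34.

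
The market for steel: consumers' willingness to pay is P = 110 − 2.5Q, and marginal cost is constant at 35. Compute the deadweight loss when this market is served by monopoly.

DWL = 281.25

Under competition P = MC = 35, so Q = (110 − 35)/2.5 = 30.
A monopolist chooses Q where MR = MC. MR = 110 − 5Q; setting this equal to 35 gives Q = 15 and P = 72.5.
DWL is the triangle between Q = 15 and Q = 30: ½·(30 − 15)·(72.5 − 35) = 281.25.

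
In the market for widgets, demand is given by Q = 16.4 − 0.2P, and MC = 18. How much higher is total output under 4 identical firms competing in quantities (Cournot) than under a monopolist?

Total output rises by 3.84

Inverting demand: P = 82 − 5Q.
Monopoly sets MR = MC: 82 − 10Q = 18 ⇒ Q = 6.4, P = 82 − 5·6.4 = 50.
In a 4-firm Cournot equilibrium, symmetry and the first-order condition give q = (82 − 18)/(25) = 2.56. So Q = 10.24 and P = 30.8.
Change in total output: 10.24 − 6.4 = 3.84.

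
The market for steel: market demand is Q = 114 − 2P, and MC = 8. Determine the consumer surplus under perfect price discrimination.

CS = 0

Inverting demand: P = 57 − 0.5Q.
Under first-degree price discrimination the firm charges each unit its demand price and produces up to where P = MC, i.e. Q = 98. Consumer surplus is zero; producer surplus equals total surplus.
CS = 0.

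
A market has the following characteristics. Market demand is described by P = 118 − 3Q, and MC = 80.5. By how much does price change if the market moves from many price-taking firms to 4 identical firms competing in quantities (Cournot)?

Competitive firms price at marginal cost: P = 80.5, giving Q = 12.5.
Cournot with 4 identical firms: the symmetric best-response condition is 118 − 15q = 80.5. Each firm produces q = 2.5, total output Q = 10, price P = 88.
Change in price: 88 − 80.5 = 7.5.

P rises by 7.5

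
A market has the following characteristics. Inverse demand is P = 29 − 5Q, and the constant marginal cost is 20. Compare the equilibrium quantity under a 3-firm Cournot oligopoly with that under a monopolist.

Cournot with 3 identical firms: the symmetric best-response condition is 29 − 20q = 20. Each firm produces q = 0.45, total output Q = 1.35, price P = 22.25.
The monopolist equates marginal revenue to marginal cost: 29 − 10Q = 20, so Q = 0.9. From demand, P = 24.5.

Cournot: Q = 1.35; Monopoly: Q = 0.9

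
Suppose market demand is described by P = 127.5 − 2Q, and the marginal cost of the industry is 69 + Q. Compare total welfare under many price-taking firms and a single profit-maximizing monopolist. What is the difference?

Competitive equilibrium sets price equal to marginal cost: 127.5 − 2Q = 69 + Q, so Q = 19.5 and P = 88.5.
CS = ½·(127.5 − 88.5)·19.5 = 380.25; PS = (88.5·19.5 − 69·19.5 − ½·1·19.5²) = 190.125; TS = 570.375.
The monopolist equates marginal revenue to marginal cost: 127.5 − 4Q = 69 + Q, so Q = 11.7. From demand, P = 104.1.
CS = ½·(127.5 − 104.1)·11.7 = 136.89; PS = (104.1·11.7 − 69·11.7 − ½·1·11.7²) = 342.225; TS = 479.115.
Change in total welfare: 479.115 − 570.375 = −91.26.

TS falls by 91.26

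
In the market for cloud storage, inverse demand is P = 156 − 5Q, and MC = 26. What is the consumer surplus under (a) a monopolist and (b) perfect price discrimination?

The monopolist equates marginal revenue to marginal cost: 156 − 10Q = 26, so Q = 13. From demand, P = 91.
CS = ½·(156 − 91)·13 = 422.5.
A perfectly discriminating monopolist sells every unit with P(Q) ≥ MC(Q), so output equals the competitive quantity Q = 26. Each buyer pays their reservation price, so CS = 0 and the firm captures all surplus.
CS = 0.

Monopoly: CS = 422.5; Perfect PD: CS = 0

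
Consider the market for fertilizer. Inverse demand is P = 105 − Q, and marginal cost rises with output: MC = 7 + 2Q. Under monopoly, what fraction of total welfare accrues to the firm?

PS/TS = 0.8

Monopoly sets MR = MC: 105 − 2Q = 7 + 2Q ⇒ Q = 24.5, P = 105 − 24.5 = 80.5.
CS = ½·(105 − 80.5)·24.5 = 300.125.
PS = P·Q − VC(Q) = 80.5·24.5 − (7·24.5 + ½·2·24.5²) = 1200.5.
Share captured = PS/TS = 1200.5/1500.625 = 0.8.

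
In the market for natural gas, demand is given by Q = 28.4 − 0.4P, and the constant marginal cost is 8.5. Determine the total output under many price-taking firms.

Inverting demand: P = 71 − 2.5Q.
Perfect competition: P = MC = 8.5, so 71 − 2.5Q = 8.5 and Q = 25.

Q = 25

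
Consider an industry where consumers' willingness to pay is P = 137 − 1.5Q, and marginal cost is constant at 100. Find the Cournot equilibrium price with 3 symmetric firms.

P = 109.25

In a 3-firm Cournot equilibrium, symmetry and the first-order condition give q = (137 − 100)/(6) = 37/6. So Q = 18.5 and P = 109.25.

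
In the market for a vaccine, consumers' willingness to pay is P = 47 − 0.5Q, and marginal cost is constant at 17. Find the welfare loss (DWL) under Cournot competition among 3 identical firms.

Competitive firms price at marginal cost: P = 17, giving Q = 60.
Cournot with 3 identical firms: the symmetric best-response condition is 47 − 2q = 17. Each firm produces q = 15, total output Q = 45, price P = 24.5.
DWL is the triangle between Q = 45 and Q = 60: ½·(60 − 45)·(24.5 − 17) = 56.25.

DWL = 56.25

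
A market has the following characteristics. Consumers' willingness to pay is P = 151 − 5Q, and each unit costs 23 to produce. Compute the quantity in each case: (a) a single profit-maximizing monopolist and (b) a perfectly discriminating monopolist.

Monopoly: Q = 12.8; Perfect PD: Q = 25.6

Monopoly sets MR = MC: 151 − 10Q = 23 ⇒ Q = 12.8, P = 151 − 5·12.8 = 87.
Under first-degree price discrimination the firm charges each unit its demand price and produces up to where P = MC, i.e. Q = 25.6. Consumer surplus is zero; producer surplus equals total surplus.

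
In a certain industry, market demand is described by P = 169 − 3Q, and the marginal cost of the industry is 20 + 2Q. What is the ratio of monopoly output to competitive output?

Monopoly sets MR = MC: 169 − 6Q = 20 + 2Q ⇒ Q = 18.625, P = 169 − 3·18.625 = 113.125.
Competitive equilibrium sets price equal to marginal cost: 169 − 3Q = 20 + 2Q, so Q = 29.8 and P = 79.6.
Ratio Q_m/Q_c = 18.625/29.8 = 0.625.

Q_m/Q_c = 0.625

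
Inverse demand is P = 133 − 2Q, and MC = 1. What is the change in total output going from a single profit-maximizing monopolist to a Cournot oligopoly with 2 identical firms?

Monopoly sets MR = MC: 133 − 4Q = 1 ⇒ Q = 33, P = 133 − 2·33 = 67.
In a 2-firm Cournot equilibrium, symmetry and the first-order condition give q = (133 − 1)/(6) = 22. So Q = 44 and P = 45.
Change in total output: 44 − 33 = 11.

Total output rises by 11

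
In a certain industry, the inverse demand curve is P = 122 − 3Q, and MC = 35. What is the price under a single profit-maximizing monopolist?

The monopolist equates marginal revenue to marginal cost: 122 − 6Q = 35, so Q = 14.5. From demand, P = 78.5.

P = 78.5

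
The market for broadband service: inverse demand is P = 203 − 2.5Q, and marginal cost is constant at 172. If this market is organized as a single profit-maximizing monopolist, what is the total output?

Q = 6.2

Monopoly sets MR = MC: 203 − 5Q = 172 ⇒ Q = 6.2, P = 203 − 2.5·6.2 = 187.5.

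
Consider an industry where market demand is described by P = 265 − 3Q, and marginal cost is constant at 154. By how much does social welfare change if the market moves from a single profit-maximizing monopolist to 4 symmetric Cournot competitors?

Monopoly sets MR = MC: 265 − 6Q = 154 ⇒ Q = 18.5, P = 265 − 3·18.5 = 209.5.
CS = ½·(265 − 209.5)·18.5 = 513.375; PS = (209.5 − 154)·18.5 = 1026.75; TS = 1540.125.
Cournot with 4 identical firms: the symmetric best-response condition is 265 − 15q = 154. Each firm produces q = 7.4, total output Q = 29.6, price P = 176.2.
CS = ½·(265 − 176.2)·29.6 = 1314.24; PS = (176.2 − 154)·29.6 = 657.12; TS = 1971.36.
Change in social welfare: 1971.36 − 1540.125 = 431.235.

Social welfare rises by 431.235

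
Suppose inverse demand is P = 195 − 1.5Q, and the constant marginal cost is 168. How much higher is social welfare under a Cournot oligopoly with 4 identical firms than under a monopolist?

Social welfare rises by 51.03

A monopolist chooses Q where MR = MC. MR = 195 − 3Q; setting this equal to 168 gives Q = 9 and P = 181.5.
CS = ½·(195 − 181.5)·9 = 60.75; PS = (181.5 − 168)·9 = 121.5; TS = 182.25.
With 4 symmetric Cournot firms, each firm's FOC gives 195 − 7.5q = 168, so q = 3.6, Q = 4·3.6 = 14.4, and P = 173.4.
CS = ½·(195 − 173.4)·14.4 = 155.52; PS = (173.4 − 168)·14.4 = 77.76; TS = 233.28.
Change in social welfare: 233.28 − 182.25 = 51.03.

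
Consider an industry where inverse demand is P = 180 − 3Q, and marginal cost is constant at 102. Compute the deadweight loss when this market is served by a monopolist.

DWL = 253.5

Under competition P = MC = 102, so Q = (180 − 102)/3 = 26.
Monopoly sets MR = MC: 180 − 6Q = 102 ⇒ Q = 13, P = 180 − 3·13 = 141.
DWL is the triangle between Q = 13 and Q = 26: ½·(26 − 13)·(141 − 102) = 253.5.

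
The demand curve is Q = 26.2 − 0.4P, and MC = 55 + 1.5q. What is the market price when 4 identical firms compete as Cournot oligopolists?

P = 58

Inverting demand: P = 65.5 − 2.5Q.
With 4 symmetric Cournot firms, each firm's FOC gives 65.5 − 12.5q = 55 + 1.5q, so q = 0.75, Q = 4·0.75 = 3, and P = 58.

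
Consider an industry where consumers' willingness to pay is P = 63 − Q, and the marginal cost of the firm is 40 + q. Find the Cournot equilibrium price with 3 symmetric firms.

Cournot with 3 identical firms: the symmetric best-response condition is 63 − 4q = 40 + q. Each firm produces q = 4.6, total output Q = 13.8, price P = 49.2.

P = 49.2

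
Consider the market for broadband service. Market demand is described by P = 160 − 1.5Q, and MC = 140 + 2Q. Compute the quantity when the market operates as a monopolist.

Q = 4

Monopoly sets MR = MC: 160 − 3Q = 140 + 2Q ⇒ Q = 4, P = 160 − 1.5·4 = 154.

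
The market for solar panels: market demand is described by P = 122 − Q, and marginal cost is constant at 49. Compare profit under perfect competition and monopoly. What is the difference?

Competitive firms price at marginal cost: P = 49, giving Q = 73.
Profit = (49 − 49)·73 = 0.
The monopolist equates marginal revenue to marginal cost: 122 − 2Q = 49, so Q = 36.5. From demand, P = 85.5.
Profit = (85.5 − 49)·36.5 = 1332.25.
Change in profit: 1332.25 − 0 = 1332.25.

Profit rises by 1332.25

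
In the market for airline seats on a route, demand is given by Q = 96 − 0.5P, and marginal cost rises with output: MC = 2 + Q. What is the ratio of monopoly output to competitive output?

Inverting demand: P = 192 − 2Q.
The monopolist equates marginal revenue to marginal cost: 192 − 4Q = 2 + Q, so Q = 38. From demand, P = 116.
Competitive equilibrium sets price equal to marginal cost: 192 − 2Q = 2 + Q, so Q = 190/3 and P = 196/3.
Ratio Q_m/Q_c = 38/(190/3) = 0.6.

Q_m/Q_c = 0.6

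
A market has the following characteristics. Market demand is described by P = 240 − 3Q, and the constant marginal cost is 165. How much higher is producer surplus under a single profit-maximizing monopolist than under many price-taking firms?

Producer surplus rises by 468.75

Perfect competition: P = MC = 165, so 240 − 3Q = 165 and Q = 25.
PS = (165 − 165)·25 = 0.
Monopoly sets MR = MC: 240 − 6Q = 165 ⇒ Q = 12.5, P = 240 − 3·12.5 = 202.5.
PS = (202.5 − 165)·12.5 = 468.75.
Change in producer surplus: 468.75 − 0 = 468.75.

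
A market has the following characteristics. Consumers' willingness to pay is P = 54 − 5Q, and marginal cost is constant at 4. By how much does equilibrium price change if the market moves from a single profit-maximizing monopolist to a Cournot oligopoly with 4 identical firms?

Equilibrium price falls by 15

The monopolist equates marginal revenue to marginal cost: 54 − 10Q = 4, so Q = 5. From demand, P = 29.
Cournot with 4 identical firms: the symmetric best-response condition is 54 − 25q = 4. Each firm produces q = 2, total output Q = 8, price P = 14.
Change in equilibrium price: 14 − 29 = −15.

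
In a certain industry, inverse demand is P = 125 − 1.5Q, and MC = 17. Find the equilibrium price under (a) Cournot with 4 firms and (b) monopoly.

Cournot: P = 38.6; Monopoly: P = 71

Cournot with 4 identical firms: the symmetric best-response condition is 125 − 7.5q = 17. Each firm produces q = 14.4, total output Q = 57.6, price P = 38.6.
A monopolist chooses Q where MR = MC. MR = 125 − 3Q; setting this equal to 17 gives Q = 36 and P = 71.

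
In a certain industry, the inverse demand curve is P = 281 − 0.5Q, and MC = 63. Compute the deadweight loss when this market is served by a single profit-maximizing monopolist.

DWL = 11881

Perfect competition: P = MC = 63, so 281 − 0.5Q = 63 and Q = 436.
A monopolist chooses Q where MR = MC. MR = 281 − Q; setting this equal to 63 gives Q = 218 and P = 172.
DWL is the triangle between Q = 218 and Q = 436: ½·(436 − 218)·(172 − 63) = 11881.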